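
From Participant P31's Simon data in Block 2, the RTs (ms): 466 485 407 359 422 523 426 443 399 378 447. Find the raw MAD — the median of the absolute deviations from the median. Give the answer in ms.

Sorted: 359, 378, 399, 407, 422, 426, 443, 447, 466, 485, 523 → median = 426
|x − 426|: 40, 59, 19, 67, 4, 97, 0, 17, 27, 48, 21
Sorted deviations: 0, 4, 17, 19, 21, 27, 40, 48, 59, 67, 97 → MAD = 27

27 ms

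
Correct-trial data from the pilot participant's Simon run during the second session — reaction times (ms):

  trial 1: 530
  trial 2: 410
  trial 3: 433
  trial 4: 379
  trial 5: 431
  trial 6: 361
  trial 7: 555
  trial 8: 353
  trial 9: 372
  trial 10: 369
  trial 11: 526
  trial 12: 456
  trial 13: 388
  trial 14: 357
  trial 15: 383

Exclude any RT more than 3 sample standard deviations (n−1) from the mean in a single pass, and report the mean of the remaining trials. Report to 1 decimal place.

n = 15, ΣRT = 6303, M = 420.200
Σ(x−M)² = 64164.40; s = √(64164.40/14) = 67.699
Cutoffs: 420.200 ± 3·67.699 → [217.1, 623.3]
No RTs fall outside the cutoffs; all 15 retained. Mean = 6303/15 = 420.200

420.2 ms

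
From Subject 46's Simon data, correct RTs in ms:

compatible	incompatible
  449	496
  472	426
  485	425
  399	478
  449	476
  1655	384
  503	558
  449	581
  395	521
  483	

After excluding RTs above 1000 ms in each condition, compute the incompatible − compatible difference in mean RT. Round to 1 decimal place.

29.0 ms

compatible: exclude 1655
M(compatible) = 4084/9 = 453.778
M(incompatible) = 4345/9 = 482.778
Difference = 482.778 − 453.778 = 29.000 ms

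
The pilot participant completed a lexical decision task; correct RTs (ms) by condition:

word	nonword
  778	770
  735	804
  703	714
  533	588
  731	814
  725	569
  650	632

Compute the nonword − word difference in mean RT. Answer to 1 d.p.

5.1 ms

M(word) = 4855/7 = 693.571
M(nonword) = 4891/7 = 698.714
Difference = 698.714 − 693.571 = 5.143 ms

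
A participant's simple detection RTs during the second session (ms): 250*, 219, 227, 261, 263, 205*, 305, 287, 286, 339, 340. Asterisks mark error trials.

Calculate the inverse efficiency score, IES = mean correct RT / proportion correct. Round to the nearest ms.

343 ms

Correct trials (n=9): 219, 227, 261, 263, 305, 287, 286, 339, 340
Mean correct RT = 2527/9 = 280.7778 ms
Proportion correct = 9/11
IES = 280.7778 / (9/11) = 343.173 ms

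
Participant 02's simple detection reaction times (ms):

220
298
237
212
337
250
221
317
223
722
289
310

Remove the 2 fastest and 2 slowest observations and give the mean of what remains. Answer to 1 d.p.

268.1 ms

Sorted: 212, 220, 221, 223, 237, 250, 289, 298, 310, 317, 337, 722
Drop lowest 2 (212, 220) and highest 2 (337, 722)
Remaining (n=8): Σ = 2145, mean = 2145/8 = 268.125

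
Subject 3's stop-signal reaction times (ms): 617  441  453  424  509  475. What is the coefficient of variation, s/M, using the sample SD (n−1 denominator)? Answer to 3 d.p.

n = 6, Σ = 2919, M = 486.5000
Σ(x−M)² = 24767.500; s = √(24767.500/5) = 70.3811
CV = 70.3811 / 486.5000 = 0.14467

0.145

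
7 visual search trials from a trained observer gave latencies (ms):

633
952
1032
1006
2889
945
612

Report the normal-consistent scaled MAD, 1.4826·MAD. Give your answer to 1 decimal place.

Sorted: 612, 633, 945, 952, 1006, 1032, 2889 → median = 952
|x − 952| sorted: 0, 7, 54, 80, 319, 340, 1937 → MAD = 80
Robust SD ≈ 1.4826 × 80 = 118.608

118.6 ms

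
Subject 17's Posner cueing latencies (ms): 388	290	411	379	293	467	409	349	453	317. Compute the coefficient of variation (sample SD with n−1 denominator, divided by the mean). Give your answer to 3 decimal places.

n = 10, Σ = 3756, M = 375.6000
Σ(x−M)² = 35170.400; s = √(35170.400/9) = 62.5126
CV = 62.5126 / 375.6000 = 0.16643

0.166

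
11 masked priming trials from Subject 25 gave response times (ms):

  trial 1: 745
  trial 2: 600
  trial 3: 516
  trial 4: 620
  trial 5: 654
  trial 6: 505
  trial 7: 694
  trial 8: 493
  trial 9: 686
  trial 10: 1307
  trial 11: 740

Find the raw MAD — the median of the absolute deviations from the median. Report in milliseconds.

Sorted: 493, 505, 516, 600, 620, 654, 686, 694, 740, 745, 1307 → median = 654
|x − 654|: 91, 54, 138, 34, 0, 149, 40, 161, 32, 653, 86
Sorted deviations: 0, 32, 34, 40, 54, 86, 91, 138, 149, 161, 653 → MAD = 86

86 ms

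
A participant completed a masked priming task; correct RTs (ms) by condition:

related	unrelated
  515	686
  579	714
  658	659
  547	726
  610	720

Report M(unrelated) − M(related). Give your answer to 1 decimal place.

119.2 ms

M(related) = 2909/5 = 581.800
M(unrelated) = 3505/5 = 701.000
Difference = 701.000 − 581.800 = 119.200 ms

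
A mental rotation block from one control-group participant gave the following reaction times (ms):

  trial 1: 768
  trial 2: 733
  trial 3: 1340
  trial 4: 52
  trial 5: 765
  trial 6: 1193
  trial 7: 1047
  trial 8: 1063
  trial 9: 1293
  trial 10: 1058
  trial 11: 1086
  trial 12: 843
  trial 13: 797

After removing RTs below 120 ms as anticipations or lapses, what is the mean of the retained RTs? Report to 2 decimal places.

Excluded: 52
Retained (n=12): Σ = 11986
Mean = 11986/12 = 998.8333

998.83 ms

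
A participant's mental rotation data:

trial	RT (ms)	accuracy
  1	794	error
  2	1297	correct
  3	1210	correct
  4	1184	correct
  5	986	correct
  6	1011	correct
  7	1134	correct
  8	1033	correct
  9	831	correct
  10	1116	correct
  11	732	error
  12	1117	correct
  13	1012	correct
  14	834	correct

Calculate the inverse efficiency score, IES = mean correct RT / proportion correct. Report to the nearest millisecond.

1241 ms

Correct trials (n=12): 1297, 1210, 1184, 986, 1011, 1134, 1033, 831, 1116, 1117, 1012, 834
Mean correct RT = 12765/12 = 1063.7500 ms
Proportion correct = 12/14
IES = 1063.7500 / (12/14) = 1241.042 ms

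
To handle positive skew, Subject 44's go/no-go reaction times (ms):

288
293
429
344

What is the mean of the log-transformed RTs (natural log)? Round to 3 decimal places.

5.811

ln(RT): 5.6630, 5.6802, 6.0615, 5.8406
Σ ln(RT) = 23.2452
Mean = 23.2452/4 = 5.81131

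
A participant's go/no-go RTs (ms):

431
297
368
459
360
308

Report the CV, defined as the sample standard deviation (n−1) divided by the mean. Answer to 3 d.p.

n = 6, Σ = 2223, M = 370.5000
Σ(x−M)² = 20917.500; s = √(20917.500/5) = 64.6800
CV = 64.6800 / 370.5000 = 0.17457

0.175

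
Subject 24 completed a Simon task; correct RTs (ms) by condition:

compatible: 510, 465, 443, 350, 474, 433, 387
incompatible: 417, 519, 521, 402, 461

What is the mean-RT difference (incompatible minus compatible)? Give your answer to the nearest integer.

M(compatible) = 3062/7 = 437.429
M(incompatible) = 2320/5 = 464.000
Difference = 464.000 − 437.429 = 26.571 ms

27 ms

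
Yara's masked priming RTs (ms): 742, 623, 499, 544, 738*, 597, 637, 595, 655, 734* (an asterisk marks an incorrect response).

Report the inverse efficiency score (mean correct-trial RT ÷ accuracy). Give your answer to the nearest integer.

764 ms

Correct trials (n=8): 742, 623, 499, 544, 597, 637, 595, 655
Mean correct RT = 4892/8 = 611.5000 ms
Proportion correct = 8/10
IES = 611.5000 / (8/10) = 764.375 ms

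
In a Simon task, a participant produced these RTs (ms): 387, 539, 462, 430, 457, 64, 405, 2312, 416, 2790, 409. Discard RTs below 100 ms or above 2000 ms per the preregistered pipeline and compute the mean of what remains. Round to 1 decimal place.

438.1 ms

Excluded: 64, 2312, 2790
Retained (n=8): Σ = 3505
Mean = 3505/8 = 438.1250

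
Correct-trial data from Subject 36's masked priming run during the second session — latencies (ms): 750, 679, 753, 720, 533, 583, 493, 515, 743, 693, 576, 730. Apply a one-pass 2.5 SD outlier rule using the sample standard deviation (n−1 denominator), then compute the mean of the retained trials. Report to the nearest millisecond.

647 ms

n = 12, ΣRT = 7768, M = 647.333
Σ(x−M)² = 109690.67; s = √(109690.67/11) = 99.859
Cutoffs: 647.333 ± 2.5·99.859 → [397.7, 897.0]
No RTs fall outside the cutoffs; all 12 retained. Mean = 7768/12 = 647.333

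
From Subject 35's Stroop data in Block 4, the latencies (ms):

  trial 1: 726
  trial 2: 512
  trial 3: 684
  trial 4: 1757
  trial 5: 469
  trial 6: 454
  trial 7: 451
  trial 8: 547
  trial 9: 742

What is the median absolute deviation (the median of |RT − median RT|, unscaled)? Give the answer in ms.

Sorted: 451, 454, 469, 512, 547, 684, 726, 742, 1757 → median = 547
|x − 547|: 179, 35, 137, 1210, 78, 93, 96, 0, 195
Sorted deviations: 0, 35, 78, 93, 96, 137, 179, 195, 1210 → MAD = 96

96 ms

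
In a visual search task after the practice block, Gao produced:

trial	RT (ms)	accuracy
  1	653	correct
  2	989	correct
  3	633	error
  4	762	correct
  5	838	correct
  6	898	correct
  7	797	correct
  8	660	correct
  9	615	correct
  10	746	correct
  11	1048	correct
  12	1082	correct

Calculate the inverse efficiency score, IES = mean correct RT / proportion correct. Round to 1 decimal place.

901.3 ms

Correct trials (n=11): 653, 989, 762, 838, 898, 797, 660, 615, 746, 1048, 1082
Mean correct RT = 9088/11 = 826.1818 ms
Proportion correct = 11/12
IES = 826.1818 / (11/12) = 901.289 ms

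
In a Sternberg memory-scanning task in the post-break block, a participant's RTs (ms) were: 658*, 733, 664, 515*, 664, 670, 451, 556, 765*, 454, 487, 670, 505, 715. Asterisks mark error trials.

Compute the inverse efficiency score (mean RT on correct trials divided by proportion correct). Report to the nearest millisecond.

760 ms

Correct trials (n=11): 733, 664, 664, 670, 451, 556, 454, 487, 670, 505, 715
Mean correct RT = 6569/11 = 597.1818 ms
Proportion correct = 11/14
IES = 597.1818 / (11/14) = 760.050 ms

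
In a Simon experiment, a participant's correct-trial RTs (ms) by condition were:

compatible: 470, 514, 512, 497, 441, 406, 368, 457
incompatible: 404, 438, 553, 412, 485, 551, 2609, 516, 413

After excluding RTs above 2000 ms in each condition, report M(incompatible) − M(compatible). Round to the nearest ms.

13 ms

incompatible: exclude 2609
M(compatible) = 3665/8 = 458.125
M(incompatible) = 3772/8 = 471.500
Difference = 471.500 − 458.125 = 13.375 ms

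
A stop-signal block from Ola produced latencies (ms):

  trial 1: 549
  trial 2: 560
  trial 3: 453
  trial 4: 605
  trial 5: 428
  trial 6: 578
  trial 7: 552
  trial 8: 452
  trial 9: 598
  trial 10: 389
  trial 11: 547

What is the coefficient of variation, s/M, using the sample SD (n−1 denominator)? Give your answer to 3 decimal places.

0.144

n = 11, Σ = 5711, M = 519.1818
Σ(x−M)² = 55597.636; s = √(55597.636/10) = 74.5638
CV = 74.5638 / 519.1818 = 0.14362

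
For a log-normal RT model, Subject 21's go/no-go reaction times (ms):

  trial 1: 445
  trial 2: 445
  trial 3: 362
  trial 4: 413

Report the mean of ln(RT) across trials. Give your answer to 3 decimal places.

ln(RT): 6.0981, 6.0981, 5.8916, 6.0234
Σ ln(RT) = 24.1112
Mean = 24.1112/4 = 6.02781

6.028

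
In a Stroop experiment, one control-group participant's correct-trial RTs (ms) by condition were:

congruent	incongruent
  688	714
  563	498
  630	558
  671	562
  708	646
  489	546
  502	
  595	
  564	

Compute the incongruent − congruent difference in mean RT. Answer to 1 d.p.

M(congruent) = 5410/9 = 601.111
M(incongruent) = 3524/6 = 587.333
Difference = 587.333 − 601.111 = -13.778 ms

-13.8 ms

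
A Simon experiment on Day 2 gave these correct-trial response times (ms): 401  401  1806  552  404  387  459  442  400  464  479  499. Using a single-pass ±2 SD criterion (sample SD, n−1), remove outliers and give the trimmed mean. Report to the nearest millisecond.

444 ms

n = 12, ΣRT = 6694, M = 557.833
Σ(x−M)² = 1726573.67; s = √(1726573.67/11) = 396.183
Cutoffs: 557.833 ± 2·396.183 → [-234.5, 1350.2]
Outside: 1806 → excluded.
Retained (n=11): Σ = 4888, mean = 4888/11 = 444.364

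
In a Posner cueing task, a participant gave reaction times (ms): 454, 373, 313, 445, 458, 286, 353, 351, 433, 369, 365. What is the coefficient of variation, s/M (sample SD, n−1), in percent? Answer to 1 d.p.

15.2%

n = 11, Σ = 4200, M = 381.8182
Σ(x−M)² = 33847.636; s = √(33847.636/10) = 58.1787
CV = 58.1787 / 381.8182 = 0.15237 = 15.237%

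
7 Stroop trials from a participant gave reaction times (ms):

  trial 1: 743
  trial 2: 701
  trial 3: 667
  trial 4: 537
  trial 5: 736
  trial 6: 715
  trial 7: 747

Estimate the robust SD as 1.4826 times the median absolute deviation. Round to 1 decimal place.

41.5 ms

Sorted: 537, 667, 701, 715, 736, 743, 747 → median = 715
|x − 715| sorted: 0, 14, 21, 28, 32, 48, 178 → MAD = 28
Robust SD ≈ 1.4826 × 28 = 41.513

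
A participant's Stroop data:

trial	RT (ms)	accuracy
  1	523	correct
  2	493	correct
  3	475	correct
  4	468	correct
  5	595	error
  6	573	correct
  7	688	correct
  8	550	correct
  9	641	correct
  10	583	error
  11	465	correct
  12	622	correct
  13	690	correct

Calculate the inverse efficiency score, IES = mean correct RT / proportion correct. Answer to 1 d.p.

664.8 ms

Correct trials (n=11): 523, 493, 475, 468, 573, 688, 550, 641, 465, 622, 690
Mean correct RT = 6188/11 = 562.5455 ms
Proportion correct = 11/13
IES = 562.5455 / (11/13) = 664.826 ms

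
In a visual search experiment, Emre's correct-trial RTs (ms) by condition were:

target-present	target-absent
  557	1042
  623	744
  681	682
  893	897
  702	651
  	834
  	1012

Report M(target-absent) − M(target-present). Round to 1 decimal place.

146.2 ms

M(target-present) = 3456/5 = 691.200
M(target-absent) = 5862/7 = 837.429
Difference = 837.429 − 691.200 = 146.229 ms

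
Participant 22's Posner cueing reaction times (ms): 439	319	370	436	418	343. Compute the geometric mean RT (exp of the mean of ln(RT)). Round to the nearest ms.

ln(RT): 6.0845, 5.7652, 5.9135, 6.0776, 6.0355, 5.8377
Mean ln(RT) = 35.7140/6 = 5.95234
Geometric mean = exp(5.95234) = 384.65 ms

385 ms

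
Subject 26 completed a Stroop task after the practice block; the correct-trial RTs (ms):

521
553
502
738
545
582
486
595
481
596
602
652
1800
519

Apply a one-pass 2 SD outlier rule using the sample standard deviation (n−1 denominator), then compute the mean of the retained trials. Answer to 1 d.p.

n = 14, ΣRT = 9172, M = 655.143
Σ(x−M)² = 1474343.71; s = √(1474343.71/13) = 336.766
Cutoffs: 655.143 ± 2·336.766 → [-18.4, 1328.7]
Outside: 1800 → excluded.
Retained (n=13): Σ = 7372, mean = 7372/13 = 567.077

567.1 ms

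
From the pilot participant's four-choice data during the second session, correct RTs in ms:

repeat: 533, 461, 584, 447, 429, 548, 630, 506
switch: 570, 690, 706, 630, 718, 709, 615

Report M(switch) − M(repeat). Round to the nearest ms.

145 ms

M(repeat) = 4138/8 = 517.250
M(switch) = 4638/7 = 662.571
Difference = 662.571 − 517.250 = 145.321 ms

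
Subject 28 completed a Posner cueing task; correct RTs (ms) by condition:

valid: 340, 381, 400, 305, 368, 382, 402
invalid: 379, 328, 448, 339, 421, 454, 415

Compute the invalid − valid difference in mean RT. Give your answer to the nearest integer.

29 ms

M(valid) = 2578/7 = 368.286
M(invalid) = 2784/7 = 397.714
Difference = 397.714 − 368.286 = 29.429 ms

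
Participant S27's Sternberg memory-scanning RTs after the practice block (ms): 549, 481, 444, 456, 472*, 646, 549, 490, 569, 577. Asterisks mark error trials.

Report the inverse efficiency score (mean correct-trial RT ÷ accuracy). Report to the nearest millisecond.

588 ms

Correct trials (n=9): 549, 481, 444, 456, 646, 549, 490, 569, 577
Mean correct RT = 4761/9 = 529.0000 ms
Proportion correct = 9/10
IES = 529.0000 / (9/10) = 587.778 ms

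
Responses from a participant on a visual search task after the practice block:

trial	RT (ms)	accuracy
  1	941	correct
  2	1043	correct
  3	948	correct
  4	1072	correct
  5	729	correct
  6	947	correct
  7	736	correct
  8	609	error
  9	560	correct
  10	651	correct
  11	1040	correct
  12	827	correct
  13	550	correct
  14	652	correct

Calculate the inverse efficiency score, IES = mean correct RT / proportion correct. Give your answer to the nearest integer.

Correct trials (n=13): 941, 1043, 948, 1072, 729, 947, 736, 560, 651, 1040, 827, 550, 652
Mean correct RT = 10696/13 = 822.7692 ms
Proportion correct = 13/14
IES = 822.7692 / (13/14) = 886.059 ms

886 ms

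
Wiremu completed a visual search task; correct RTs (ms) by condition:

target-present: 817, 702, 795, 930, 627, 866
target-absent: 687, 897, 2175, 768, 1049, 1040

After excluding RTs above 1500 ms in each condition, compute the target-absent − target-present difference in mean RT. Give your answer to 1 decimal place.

target-absent: exclude 2175
M(target-present) = 4737/6 = 789.500
M(target-absent) = 4441/5 = 888.200
Difference = 888.200 − 789.500 = 98.700 ms

98.7 ms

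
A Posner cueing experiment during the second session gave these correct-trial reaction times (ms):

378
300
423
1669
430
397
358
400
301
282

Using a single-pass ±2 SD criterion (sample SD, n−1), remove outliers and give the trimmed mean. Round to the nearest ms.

363 ms

n = 10, ΣRT = 4938, M = 493.800
Σ(x−M)² = 1559787.60; s = √(1559787.60/9) = 416.305
Cutoffs: 493.800 ± 2·416.305 → [-338.8, 1326.4]
Outside: 1669 → excluded.
Retained (n=9): Σ = 3269, mean = 3269/9 = 363.222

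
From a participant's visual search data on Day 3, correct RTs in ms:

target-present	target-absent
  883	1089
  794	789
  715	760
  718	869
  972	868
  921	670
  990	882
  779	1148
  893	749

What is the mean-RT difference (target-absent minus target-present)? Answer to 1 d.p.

M(target-present) = 7665/9 = 851.667
M(target-absent) = 7824/9 = 869.333
Difference = 869.333 − 851.667 = 17.667 ms

17.7 ms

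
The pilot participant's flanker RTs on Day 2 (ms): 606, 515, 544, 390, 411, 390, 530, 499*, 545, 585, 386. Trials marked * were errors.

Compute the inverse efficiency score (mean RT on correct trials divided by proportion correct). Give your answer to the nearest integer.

539 ms

Correct trials (n=10): 606, 515, 544, 390, 411, 390, 530, 545, 585, 386
Mean correct RT = 4902/10 = 490.2000 ms
Proportion correct = 10/11
IES = 490.2000 / (10/11) = 539.220 ms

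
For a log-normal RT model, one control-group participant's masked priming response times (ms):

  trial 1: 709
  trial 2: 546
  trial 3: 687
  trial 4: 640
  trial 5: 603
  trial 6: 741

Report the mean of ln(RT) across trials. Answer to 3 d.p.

6.478

ln(RT): 6.5639, 6.3026, 6.5323, 6.4615, 6.4019, 6.6080
Σ ln(RT) = 38.8702
Mean = 38.8702/6 = 6.47837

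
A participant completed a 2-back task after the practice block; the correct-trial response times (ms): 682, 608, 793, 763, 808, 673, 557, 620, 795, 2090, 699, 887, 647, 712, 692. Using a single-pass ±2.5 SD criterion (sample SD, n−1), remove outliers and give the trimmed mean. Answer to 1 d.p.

709.7 ms

n = 15, ΣRT = 12026, M = 801.733
Σ(x−M)² = 1884514.93; s = √(1884514.93/14) = 366.890
Cutoffs: 801.733 ± 2.5·366.890 → [-115.5, 1719.0]
Outside: 2090 → excluded.
Retained (n=14): Σ = 9936, mean = 9936/14 = 709.714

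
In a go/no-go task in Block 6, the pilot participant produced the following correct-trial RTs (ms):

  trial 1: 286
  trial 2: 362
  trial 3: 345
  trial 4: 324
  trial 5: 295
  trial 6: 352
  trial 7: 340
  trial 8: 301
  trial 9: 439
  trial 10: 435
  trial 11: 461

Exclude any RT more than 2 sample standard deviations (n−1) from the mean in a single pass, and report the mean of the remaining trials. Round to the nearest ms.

358 ms

n = 11, ΣRT = 3940, M = 358.182
Σ(x−M)² = 37201.64; s = √(37201.64/10) = 60.993
Cutoffs: 358.182 ± 2·60.993 → [236.2, 480.2]
No RTs fall outside the cutoffs; all 11 retained. Mean = 3940/11 = 358.182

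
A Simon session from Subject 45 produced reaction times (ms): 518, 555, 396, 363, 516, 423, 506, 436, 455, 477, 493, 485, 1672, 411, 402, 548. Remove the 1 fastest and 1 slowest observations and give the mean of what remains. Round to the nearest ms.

Sorted: 363, 396, 402, 411, 423, 436, 455, 477, 485, 493, 506, 516, 518, 548, 555, 1672
Drop lowest 1 (363) and highest 1 (1672)
Remaining (n=14): Σ = 6621, mean = 6621/14 = 472.929

473 ms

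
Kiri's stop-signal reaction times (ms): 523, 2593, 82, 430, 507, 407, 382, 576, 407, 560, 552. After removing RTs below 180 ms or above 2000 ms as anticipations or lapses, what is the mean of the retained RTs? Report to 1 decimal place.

482.7 ms

Excluded: 82, 2593
Retained (n=9): Σ = 4344
Mean = 4344/9 = 482.6667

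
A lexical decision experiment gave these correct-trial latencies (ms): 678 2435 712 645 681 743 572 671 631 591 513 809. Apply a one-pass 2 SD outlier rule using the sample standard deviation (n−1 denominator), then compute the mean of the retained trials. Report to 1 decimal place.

n = 12, ΣRT = 9681, M = 806.750
Σ(x−M)² = 2960058.25; s = √(2960058.25/11) = 518.745
Cutoffs: 806.750 ± 2·518.745 → [-230.7, 1844.2]
Outside: 2435 → excluded.
Retained (n=11): Σ = 7246, mean = 7246/11 = 658.727

658.7 ms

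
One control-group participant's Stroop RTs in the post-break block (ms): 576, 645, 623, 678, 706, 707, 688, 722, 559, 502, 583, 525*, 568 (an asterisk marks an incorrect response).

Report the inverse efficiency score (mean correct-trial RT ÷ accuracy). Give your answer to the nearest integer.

682 ms

Correct trials (n=12): 576, 645, 623, 678, 706, 707, 688, 722, 559, 502, 583, 568
Mean correct RT = 7557/12 = 629.7500 ms
Proportion correct = 12/13
IES = 629.7500 / (12/13) = 682.229 ms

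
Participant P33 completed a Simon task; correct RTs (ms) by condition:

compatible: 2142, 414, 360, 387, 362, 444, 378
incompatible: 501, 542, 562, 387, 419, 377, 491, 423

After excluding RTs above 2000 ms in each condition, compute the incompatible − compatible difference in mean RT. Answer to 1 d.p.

compatible: exclude 2142
M(compatible) = 2345/6 = 390.833
M(incompatible) = 3702/8 = 462.750
Difference = 462.750 − 390.833 = 71.917 ms

71.9 ms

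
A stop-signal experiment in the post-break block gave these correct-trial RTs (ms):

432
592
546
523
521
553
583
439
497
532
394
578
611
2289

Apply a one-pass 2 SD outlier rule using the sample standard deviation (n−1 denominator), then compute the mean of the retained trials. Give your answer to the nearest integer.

523 ms

n = 14, ΣRT = 9090, M = 649.286
Σ(x−M)² = 2948780.86; s = √(2948780.86/13) = 476.266
Cutoffs: 649.286 ± 2·476.266 → [-303.2, 1601.8]
Outside: 2289 → excluded.
Retained (n=13): Σ = 6801, mean = 6801/13 = 523.154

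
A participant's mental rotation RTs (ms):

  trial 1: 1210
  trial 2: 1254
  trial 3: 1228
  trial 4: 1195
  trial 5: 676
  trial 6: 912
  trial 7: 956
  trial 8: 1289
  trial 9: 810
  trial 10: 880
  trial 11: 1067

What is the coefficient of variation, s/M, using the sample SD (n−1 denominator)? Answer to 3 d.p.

n = 11, Σ = 11477, M = 1043.3636
Σ(x−M)² = 431106.545; s = √(431106.545/10) = 207.6311
CV = 207.6311 / 1043.3636 = 0.19900

0.199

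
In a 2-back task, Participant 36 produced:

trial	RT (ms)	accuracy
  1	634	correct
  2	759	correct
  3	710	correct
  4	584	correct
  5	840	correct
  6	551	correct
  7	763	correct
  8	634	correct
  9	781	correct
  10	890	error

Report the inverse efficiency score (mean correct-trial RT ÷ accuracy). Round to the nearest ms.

Correct trials (n=9): 634, 759, 710, 584, 840, 551, 763, 634, 781
Mean correct RT = 6256/9 = 695.1111 ms
Proportion correct = 9/10
IES = 695.1111 / (9/10) = 772.346 ms

772 ms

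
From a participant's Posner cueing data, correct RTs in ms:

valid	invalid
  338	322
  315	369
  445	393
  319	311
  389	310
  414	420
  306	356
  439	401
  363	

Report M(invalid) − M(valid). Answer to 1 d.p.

-9.5 ms

M(valid) = 3328/9 = 369.778
M(invalid) = 2882/8 = 360.250
Difference = 360.250 − 369.778 = -9.528 ms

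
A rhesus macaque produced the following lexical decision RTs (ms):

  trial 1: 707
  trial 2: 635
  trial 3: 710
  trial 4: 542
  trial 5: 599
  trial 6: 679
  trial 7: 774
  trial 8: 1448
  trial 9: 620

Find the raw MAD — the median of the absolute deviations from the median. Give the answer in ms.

59 ms

Sorted: 542, 599, 620, 635, 679, 707, 710, 774, 1448 → median = 679
|x − 679|: 28, 44, 31, 137, 80, 0, 95, 769, 59
Sorted deviations: 0, 28, 31, 44, 59, 80, 95, 137, 769 → MAD = 59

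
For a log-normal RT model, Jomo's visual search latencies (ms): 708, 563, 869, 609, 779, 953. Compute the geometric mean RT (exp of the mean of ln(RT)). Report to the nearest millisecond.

734 ms

ln(RT): 6.5624, 6.3333, 6.7673, 6.4118, 6.6580, 6.8596
Mean ln(RT) = 39.5925/6 = 6.59875
Geometric mean = exp(6.59875) = 734.18 ms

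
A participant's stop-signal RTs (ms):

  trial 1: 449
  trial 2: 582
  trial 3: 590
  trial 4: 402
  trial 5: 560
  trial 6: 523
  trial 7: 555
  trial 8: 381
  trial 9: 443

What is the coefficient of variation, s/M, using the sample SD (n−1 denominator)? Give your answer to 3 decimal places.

0.161

n = 9, Σ = 4485, M = 498.3333
Σ(x−M)² = 51568.000; s = √(51568.000/8) = 80.2870
CV = 80.2870 / 498.3333 = 0.16111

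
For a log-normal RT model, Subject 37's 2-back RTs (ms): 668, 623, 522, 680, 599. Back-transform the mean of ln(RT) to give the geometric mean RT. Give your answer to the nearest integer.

ln(RT): 6.5043, 6.4345, 6.2577, 6.5221, 6.3953
Mean ln(RT) = 32.1139/5 = 6.42277
Geometric mean = exp(6.42277) = 615.71 ms

616 ms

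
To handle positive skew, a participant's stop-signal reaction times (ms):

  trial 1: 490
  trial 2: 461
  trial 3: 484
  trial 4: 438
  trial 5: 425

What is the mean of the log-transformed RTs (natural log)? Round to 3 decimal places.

6.129

ln(RT): 6.1944, 6.1334, 6.1821, 6.0822, 6.0521
Σ ln(RT) = 30.6442
Mean = 30.6442/5 = 6.12884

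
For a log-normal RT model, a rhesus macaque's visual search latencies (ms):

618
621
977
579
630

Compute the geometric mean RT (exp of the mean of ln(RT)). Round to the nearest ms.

ln(RT): 6.4265, 6.4313, 6.8845, 6.3613, 6.4457
Mean ln(RT) = 32.5493/5 = 6.50987
Geometric mean = exp(6.50987) = 671.74 ms

672 ms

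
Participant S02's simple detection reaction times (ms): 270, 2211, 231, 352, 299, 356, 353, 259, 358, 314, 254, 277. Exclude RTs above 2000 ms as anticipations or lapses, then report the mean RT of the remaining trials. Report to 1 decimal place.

302.1 ms

Excluded: 2211
Retained (n=11): Σ = 3323
Mean = 3323/11 = 302.0909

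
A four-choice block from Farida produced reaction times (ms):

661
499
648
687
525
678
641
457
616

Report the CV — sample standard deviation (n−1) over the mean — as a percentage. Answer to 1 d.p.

14.1%

n = 9, Σ = 5412, M = 601.3333
Σ(x−M)² = 57874.000; s = √(57874.000/8) = 85.0544
CV = 85.0544 / 601.3333 = 0.14144 = 14.144%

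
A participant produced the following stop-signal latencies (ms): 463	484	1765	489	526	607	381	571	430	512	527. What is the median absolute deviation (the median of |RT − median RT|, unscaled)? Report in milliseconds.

Sorted: 381, 430, 463, 484, 489, 512, 526, 527, 571, 607, 1765 → median = 512
|x − 512|: 49, 28, 1253, 23, 14, 95, 131, 59, 82, 0, 15
Sorted deviations: 0, 14, 15, 23, 28, 49, 59, 82, 95, 131, 1253 → MAD = 49

49 ms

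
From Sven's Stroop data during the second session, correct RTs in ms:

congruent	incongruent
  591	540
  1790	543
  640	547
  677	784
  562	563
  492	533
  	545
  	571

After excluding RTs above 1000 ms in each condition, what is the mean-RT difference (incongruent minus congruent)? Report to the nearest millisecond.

-14 ms

congruent: exclude 1790
M(congruent) = 2962/5 = 592.400
M(incongruent) = 4626/8 = 578.250
Difference = 578.250 − 592.400 = -14.150 ms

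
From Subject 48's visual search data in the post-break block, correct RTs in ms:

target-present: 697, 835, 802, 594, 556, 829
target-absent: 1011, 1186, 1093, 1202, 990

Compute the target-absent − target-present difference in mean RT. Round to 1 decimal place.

M(target-present) = 4313/6 = 718.833
M(target-absent) = 5482/5 = 1096.400
Difference = 1096.400 − 718.833 = 377.567 ms

377.6 ms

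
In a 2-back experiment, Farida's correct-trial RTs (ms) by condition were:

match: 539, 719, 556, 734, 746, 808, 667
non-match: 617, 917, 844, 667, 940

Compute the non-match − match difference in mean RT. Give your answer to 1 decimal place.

M(match) = 4769/7 = 681.286
M(non-match) = 3985/5 = 797.000
Difference = 797.000 − 681.286 = 115.714 ms

115.7 ms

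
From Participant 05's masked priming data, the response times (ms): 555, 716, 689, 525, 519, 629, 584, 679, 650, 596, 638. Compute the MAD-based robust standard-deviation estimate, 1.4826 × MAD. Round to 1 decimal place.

74.1 ms

Sorted: 519, 525, 555, 584, 596, 629, 638, 650, 679, 689, 716 → median = 629
|x − 629| sorted: 0, 9, 21, 33, 45, 50, 60, 74, 87, 104, 110 → MAD = 50
Robust SD ≈ 1.4826 × 50 = 74.130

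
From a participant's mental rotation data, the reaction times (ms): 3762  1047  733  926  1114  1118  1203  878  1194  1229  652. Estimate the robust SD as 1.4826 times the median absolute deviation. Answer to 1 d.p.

Sorted: 652, 733, 878, 926, 1047, 1114, 1118, 1194, 1203, 1229, 3762 → median = 1114
|x − 1114| sorted: 0, 4, 67, 80, 89, 115, 188, 236, 381, 462, 2648 → MAD = 115
Robust SD ≈ 1.4826 × 115 = 170.499

170.5 ms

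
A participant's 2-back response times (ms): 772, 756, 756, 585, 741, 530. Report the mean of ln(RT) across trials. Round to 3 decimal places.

6.526

ln(RT): 6.6490, 6.6280, 6.6280, 6.3716, 6.6080, 6.2729
Σ ln(RT) = 39.1576
Mean = 39.1576/6 = 6.52626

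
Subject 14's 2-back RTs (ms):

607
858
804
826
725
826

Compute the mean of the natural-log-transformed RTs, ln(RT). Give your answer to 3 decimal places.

ln(RT): 6.4085, 6.7546, 6.6896, 6.7166, 6.5862, 6.7166
Σ ln(RT) = 39.8721
Mean = 39.8721/6 = 6.64535

6.645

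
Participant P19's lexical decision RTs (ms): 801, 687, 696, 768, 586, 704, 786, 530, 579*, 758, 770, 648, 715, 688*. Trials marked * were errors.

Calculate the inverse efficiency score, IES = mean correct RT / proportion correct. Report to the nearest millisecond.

821 ms

Correct trials (n=12): 801, 687, 696, 768, 586, 704, 786, 530, 758, 770, 648, 715
Mean correct RT = 8449/12 = 704.0833 ms
Proportion correct = 12/14
IES = 704.0833 / (12/14) = 821.431 ms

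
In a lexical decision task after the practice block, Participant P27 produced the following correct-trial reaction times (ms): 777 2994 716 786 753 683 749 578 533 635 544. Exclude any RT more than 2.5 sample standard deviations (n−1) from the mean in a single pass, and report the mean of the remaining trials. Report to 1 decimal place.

n = 11, ΣRT = 9748, M = 886.182
Σ(x−M)² = 4971549.64; s = √(4971549.64/10) = 705.092
Cutoffs: 886.182 ± 2.5·705.092 → [-876.5, 2648.9]
Outside: 2994 → excluded.
Retained (n=10): Σ = 6754, mean = 6754/10 = 675.400

675.4 ms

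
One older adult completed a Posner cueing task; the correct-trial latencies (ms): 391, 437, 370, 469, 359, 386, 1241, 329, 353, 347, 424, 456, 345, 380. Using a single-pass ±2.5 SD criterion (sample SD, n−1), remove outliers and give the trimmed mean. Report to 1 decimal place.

n = 14, ΣRT = 6287, M = 449.071
Σ(x−M)² = 699752.93; s = √(699752.93/13) = 232.007
Cutoffs: 449.071 ± 2.5·232.007 → [-130.9, 1029.1]
Outside: 1241 → excluded.
Retained (n=13): Σ = 5046, mean = 5046/13 = 388.154

388.2 ms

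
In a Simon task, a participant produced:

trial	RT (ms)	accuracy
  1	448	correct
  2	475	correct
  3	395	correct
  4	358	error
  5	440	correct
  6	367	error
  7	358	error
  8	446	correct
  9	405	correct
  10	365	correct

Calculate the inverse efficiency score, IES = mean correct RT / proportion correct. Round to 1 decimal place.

606.9 ms

Correct trials (n=7): 448, 475, 395, 440, 446, 405, 365
Mean correct RT = 2974/7 = 424.8571 ms
Proportion correct = 7/10
IES = 424.8571 / (7/10) = 606.939 ms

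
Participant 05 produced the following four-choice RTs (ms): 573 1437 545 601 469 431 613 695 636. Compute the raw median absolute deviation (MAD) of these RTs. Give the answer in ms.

56 ms

Sorted: 431, 469, 545, 573, 601, 613, 636, 695, 1437 → median = 601
|x − 601|: 28, 836, 56, 0, 132, 170, 12, 94, 35
Sorted deviations: 0, 12, 28, 35, 56, 94, 132, 170, 836 → MAD = 56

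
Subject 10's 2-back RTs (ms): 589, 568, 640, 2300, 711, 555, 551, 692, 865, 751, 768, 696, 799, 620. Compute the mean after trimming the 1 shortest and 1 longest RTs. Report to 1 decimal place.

Sorted: 551, 555, 568, 589, 620, 640, 692, 696, 711, 751, 768, 799, 865, 2300
Drop lowest 1 (551) and highest 1 (2300)
Remaining (n=12): Σ = 8254, mean = 8254/12 = 687.833

687.8 ms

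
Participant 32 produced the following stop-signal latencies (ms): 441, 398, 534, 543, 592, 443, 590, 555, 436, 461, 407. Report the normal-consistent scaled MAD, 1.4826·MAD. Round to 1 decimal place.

Sorted: 398, 407, 436, 441, 443, 461, 534, 543, 555, 590, 592 → median = 461
|x − 461| sorted: 0, 18, 20, 25, 54, 63, 73, 82, 94, 129, 131 → MAD = 63
Robust SD ≈ 1.4826 × 63 = 93.404

93.4 ms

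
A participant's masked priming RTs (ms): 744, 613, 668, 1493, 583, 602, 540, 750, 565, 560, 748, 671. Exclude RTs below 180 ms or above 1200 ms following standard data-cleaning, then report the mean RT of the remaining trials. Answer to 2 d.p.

Excluded: 1493
Retained (n=11): Σ = 7044
Mean = 7044/11 = 640.3636

640.36 ms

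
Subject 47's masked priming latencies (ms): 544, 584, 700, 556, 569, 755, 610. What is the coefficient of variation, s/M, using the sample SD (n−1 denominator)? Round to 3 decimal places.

n = 7, Σ = 4318, M = 616.8571
Σ(x−M)² = 38424.857; s = √(38424.857/6) = 80.0259
CV = 80.0259 / 616.8571 = 0.12973

0.130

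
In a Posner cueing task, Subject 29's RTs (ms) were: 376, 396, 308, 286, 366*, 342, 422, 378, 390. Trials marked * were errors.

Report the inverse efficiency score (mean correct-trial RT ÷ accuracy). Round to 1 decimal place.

Correct trials (n=8): 376, 396, 308, 286, 342, 422, 378, 390
Mean correct RT = 2898/8 = 362.2500 ms
Proportion correct = 8/9
IES = 362.2500 / (8/9) = 407.531 ms

407.5 ms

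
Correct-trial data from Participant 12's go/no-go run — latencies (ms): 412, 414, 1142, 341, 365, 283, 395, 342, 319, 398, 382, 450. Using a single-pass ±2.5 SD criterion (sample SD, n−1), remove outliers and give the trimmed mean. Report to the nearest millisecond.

n = 12, ΣRT = 5243, M = 436.917
Σ(x−M)² = 565722.92; s = √(565722.92/11) = 226.780
Cutoffs: 436.917 ± 2.5·226.780 → [-130.0, 1003.9]
Outside: 1142 → excluded.
Retained (n=11): Σ = 4101, mean = 4101/11 = 372.818

373 ms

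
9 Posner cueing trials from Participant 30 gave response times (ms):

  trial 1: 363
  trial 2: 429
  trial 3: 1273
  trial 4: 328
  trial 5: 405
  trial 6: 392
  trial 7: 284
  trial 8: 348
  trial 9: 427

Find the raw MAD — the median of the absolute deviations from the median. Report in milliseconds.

Sorted: 284, 328, 348, 363, 392, 405, 427, 429, 1273 → median = 392
|x − 392|: 29, 37, 881, 64, 13, 0, 108, 44, 35
Sorted deviations: 0, 13, 29, 35, 37, 44, 64, 108, 881 → MAD = 37

37 ms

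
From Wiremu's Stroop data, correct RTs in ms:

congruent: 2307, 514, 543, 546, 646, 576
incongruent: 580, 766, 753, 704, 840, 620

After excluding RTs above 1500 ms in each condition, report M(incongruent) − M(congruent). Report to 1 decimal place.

145.5 ms

congruent: exclude 2307
M(congruent) = 2825/5 = 565.000
M(incongruent) = 4263/6 = 710.500
Difference = 710.500 − 565.000 = 145.500 ms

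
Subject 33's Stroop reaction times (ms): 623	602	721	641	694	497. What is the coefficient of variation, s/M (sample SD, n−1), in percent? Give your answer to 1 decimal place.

12.5%

n = 6, Σ = 3778, M = 629.6667
Σ(x−M)² = 31019.333; s = √(31019.333/5) = 78.7646
CV = 78.7646 / 629.6667 = 0.12509 = 12.509%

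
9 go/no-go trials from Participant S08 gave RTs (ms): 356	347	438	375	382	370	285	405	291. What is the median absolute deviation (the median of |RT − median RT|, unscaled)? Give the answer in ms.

23 ms

Sorted: 285, 291, 347, 356, 370, 375, 382, 405, 438 → median = 370
|x − 370|: 14, 23, 68, 5, 12, 0, 85, 35, 79
Sorted deviations: 0, 5, 12, 14, 23, 35, 68, 79, 85 → MAD = 23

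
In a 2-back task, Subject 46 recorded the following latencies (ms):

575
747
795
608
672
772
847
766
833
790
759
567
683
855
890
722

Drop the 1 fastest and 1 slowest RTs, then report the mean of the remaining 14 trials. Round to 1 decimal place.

Sorted: 567, 575, 608, 672, 683, 722, 747, 759, 766, 772, 790, 795, 833, 847, 855, 890
Drop lowest 1 (567) and highest 1 (890)
Remaining (n=14): Σ = 10424, mean = 10424/14 = 744.571

744.6 ms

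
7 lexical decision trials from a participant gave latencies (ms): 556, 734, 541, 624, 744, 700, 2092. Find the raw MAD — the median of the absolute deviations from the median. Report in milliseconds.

76 ms

Sorted: 541, 556, 624, 700, 734, 744, 2092 → median = 700
|x − 700|: 144, 34, 159, 76, 44, 0, 1392
Sorted deviations: 0, 34, 44, 76, 144, 159, 1392 → MAD = 76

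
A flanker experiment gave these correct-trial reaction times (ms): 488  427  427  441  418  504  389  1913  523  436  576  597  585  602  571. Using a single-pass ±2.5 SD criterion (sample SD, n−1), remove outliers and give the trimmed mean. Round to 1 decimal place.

498.9 ms

n = 15, ΣRT = 8897, M = 593.133
Σ(x−M)² = 1942285.73; s = √(1942285.73/14) = 372.471
Cutoffs: 593.133 ± 2.5·372.471 → [-338.0, 1524.3]
Outside: 1913 → excluded.
Retained (n=14): Σ = 6984, mean = 6984/14 = 498.857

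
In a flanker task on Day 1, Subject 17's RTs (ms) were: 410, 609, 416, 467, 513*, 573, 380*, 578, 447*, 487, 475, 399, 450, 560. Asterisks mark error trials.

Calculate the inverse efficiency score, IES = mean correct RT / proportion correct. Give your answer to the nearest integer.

628 ms

Correct trials (n=11): 410, 609, 416, 467, 573, 578, 487, 475, 399, 450, 560
Mean correct RT = 5424/11 = 493.0909 ms
Proportion correct = 11/14
IES = 493.0909 / (11/14) = 627.570 ms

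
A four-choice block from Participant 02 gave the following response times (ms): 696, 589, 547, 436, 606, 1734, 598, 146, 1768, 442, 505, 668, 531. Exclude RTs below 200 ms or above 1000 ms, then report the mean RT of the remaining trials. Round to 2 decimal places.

561.80 ms

Excluded: 146, 1734, 1768
Retained (n=10): Σ = 5618
Mean = 5618/10 = 561.8000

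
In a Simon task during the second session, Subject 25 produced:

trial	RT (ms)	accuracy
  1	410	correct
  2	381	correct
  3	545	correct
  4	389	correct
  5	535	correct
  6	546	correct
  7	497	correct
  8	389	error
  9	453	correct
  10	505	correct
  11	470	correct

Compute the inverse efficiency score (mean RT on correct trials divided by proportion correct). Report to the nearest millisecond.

Correct trials (n=10): 410, 381, 545, 389, 535, 546, 497, 453, 505, 470
Mean correct RT = 4731/10 = 473.1000 ms
Proportion correct = 10/11
IES = 473.1000 / (10/11) = 520.410 ms

520 ms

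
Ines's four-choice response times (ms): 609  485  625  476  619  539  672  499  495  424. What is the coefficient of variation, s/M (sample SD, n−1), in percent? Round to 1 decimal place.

n = 10, Σ = 5443, M = 544.3000
Σ(x−M)² = 59750.100; s = √(59750.100/9) = 81.4794
CV = 81.4794 / 544.3000 = 0.14970 = 14.970%

15.0%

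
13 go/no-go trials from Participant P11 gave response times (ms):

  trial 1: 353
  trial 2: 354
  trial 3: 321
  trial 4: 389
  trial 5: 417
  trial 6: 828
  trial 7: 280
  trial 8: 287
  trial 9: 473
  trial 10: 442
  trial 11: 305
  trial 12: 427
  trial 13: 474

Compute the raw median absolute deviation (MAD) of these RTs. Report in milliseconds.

Sorted: 280, 287, 305, 321, 353, 354, 389, 417, 427, 442, 473, 474, 828 → median = 389
|x − 389|: 36, 35, 68, 0, 28, 439, 109, 102, 84, 53, 84, 38, 85
Sorted deviations: 0, 28, 35, 36, 38, 53, 68, 84, 84, 85, 102, 109, 439 → MAD = 68

68 ms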